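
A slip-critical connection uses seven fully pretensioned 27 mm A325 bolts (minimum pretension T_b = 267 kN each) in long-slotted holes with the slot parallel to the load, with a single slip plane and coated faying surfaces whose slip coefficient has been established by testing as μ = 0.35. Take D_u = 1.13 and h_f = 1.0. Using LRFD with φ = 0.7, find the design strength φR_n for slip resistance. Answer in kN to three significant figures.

R_n = μ · D_u · h_f · T_b · n_s · n_b = 0.35 × 1.13 × 1.0 × 267 × 1 × 7 = 739.2 kN.
Design strength φR_n = 0.7 × 739.2 = 517 kN.

517 kN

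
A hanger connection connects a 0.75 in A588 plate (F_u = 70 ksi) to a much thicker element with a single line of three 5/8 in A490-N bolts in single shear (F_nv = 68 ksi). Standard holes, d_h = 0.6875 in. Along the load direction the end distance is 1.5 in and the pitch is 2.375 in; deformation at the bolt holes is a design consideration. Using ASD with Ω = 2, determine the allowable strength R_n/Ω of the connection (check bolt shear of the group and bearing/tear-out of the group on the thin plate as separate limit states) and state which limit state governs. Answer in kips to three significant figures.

Bolt shear: A_b = π·0.625²/4 = 0.3068 in²; R_n = 68 × 0.3068 × 3 × 1 = 62.59 kips → 62.59 / 2 = 31.3 kips.
Bearing (1.2 l_c t F_u ≤ 2.4 d t F_u): upper limit = 2.4·0.625·0.75·70 = 78.75 kips.
  Edge l_c = 1.5 − 0.6875/2 = 1.156 → r_n = 72.84 kips; interior l_c = 2.375 − 0.6875 = 1.688 → r_n = 78.75 kips.
  R_n,bearing = 1·72.84 + 2·78.75 = 230.3 kips → 230.3 / 2 = 115 kips.
Bolt shear governs: 31.3 kips.

31.3 kips (bolt shear governs)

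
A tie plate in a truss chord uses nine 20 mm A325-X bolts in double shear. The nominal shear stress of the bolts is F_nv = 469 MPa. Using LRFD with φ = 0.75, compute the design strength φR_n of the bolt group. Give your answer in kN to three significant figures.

A_b = π × 20² / 4 = 314.2 mm².
R_n = F_nv · A_b · n · n_s = 469 × 314.2 × 9 × 2 / 1000 = 2652 kN.
Design strength φR_n = 0.75 × 2652 = 1990 kN.

1990 kN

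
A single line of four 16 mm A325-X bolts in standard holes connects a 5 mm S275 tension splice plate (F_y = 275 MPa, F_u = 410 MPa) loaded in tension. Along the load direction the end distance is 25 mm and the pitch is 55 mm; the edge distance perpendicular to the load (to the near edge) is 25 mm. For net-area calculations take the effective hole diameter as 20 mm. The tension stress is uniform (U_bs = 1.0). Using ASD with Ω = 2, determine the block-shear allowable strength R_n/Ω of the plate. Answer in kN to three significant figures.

89.2 kN

Shear plane L_v = 25 + 3·55 = 190 mm; A_gv = 190 × 5 = 950 mm².
A_nv = (190 − 3.5·20) × 5 = 600 mm².
A_nt = (25 − 0.5·20) × 5 = 75 mm².
0.6 F_u A_nv = 147.6 kN; 0.6 F_y A_gv = 156.8 kN → shear rupture governs the shear term.
R_n = 147.6 + 1.0 × 410 × 75 / 1000 = 178.3 kN.
Allowable strength R_n/Ω = 178.3 / 2 = 89.2 kN.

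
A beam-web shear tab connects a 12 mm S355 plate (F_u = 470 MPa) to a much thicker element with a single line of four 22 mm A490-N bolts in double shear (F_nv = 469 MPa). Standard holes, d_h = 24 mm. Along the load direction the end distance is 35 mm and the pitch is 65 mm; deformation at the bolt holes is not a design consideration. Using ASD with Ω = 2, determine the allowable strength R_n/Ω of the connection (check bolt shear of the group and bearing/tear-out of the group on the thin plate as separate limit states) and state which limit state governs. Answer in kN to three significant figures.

Bolt shear: A_b = π·22²/4 = 380.1 mm²; R_n = 469 × 380.1 × 4 × 2 / 1000 = 1426 kN → 1426 / 2 = 713 kN.
Bearing (1.5 l_c t F_u ≤ 3.0 d t F_u): upper limit = 3.0·22·12·470 / 1000 = 372.2 kN.
  Edge l_c = 35 − 24/2 = 23 → r_n = 194.6 kN; interior l_c = 65 − 24 = 41 → r_n = 346.9 kN.
  R_n,bearing = 1·194.6 + 3·346.9 = 1235 kN → 1235 / 2 = 618 kN.
Bearing governs: 618 kN.

618 kN (bearing governs)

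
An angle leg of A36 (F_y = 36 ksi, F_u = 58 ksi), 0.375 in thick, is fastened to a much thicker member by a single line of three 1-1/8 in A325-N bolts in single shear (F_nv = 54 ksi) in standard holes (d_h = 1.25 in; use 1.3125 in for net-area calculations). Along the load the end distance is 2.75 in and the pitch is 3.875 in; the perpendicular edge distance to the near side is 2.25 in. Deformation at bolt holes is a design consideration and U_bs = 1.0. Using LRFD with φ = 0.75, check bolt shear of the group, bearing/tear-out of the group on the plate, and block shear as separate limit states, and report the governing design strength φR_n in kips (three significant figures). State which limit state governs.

Bolt shear: A_b = π·1.125²/4 = 0.994 in²; R_n = 54 × 0.994 × 3 × 1 = 161 kips → 0.75 × 161 = 121 kips.
Bearing: edge l_c = 2.125, r_n = 55.46 kips; interior l_c = 2.625, r_n = 58.72 kips; R_n = 55.46 + 2·58.72 = 172.9 kips → 130 kips.
Block shear: A_gv = 3.938, A_nv = 2.707, A_nt = 0.5977 in²; R_n = min(0.6F_uA_nv, 0.6F_yA_gv) + U_bs·F_u·A_nt = 119.7 kips → 89.8 kips.
Block shear governs: 89.8 kips.

89.8 kips (block shear governs)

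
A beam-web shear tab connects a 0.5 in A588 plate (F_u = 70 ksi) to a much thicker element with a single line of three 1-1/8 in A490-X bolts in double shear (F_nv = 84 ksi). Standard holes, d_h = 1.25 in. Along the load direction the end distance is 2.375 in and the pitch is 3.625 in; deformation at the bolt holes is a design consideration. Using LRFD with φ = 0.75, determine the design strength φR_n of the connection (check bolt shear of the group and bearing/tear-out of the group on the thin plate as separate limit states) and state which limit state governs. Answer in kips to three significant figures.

197 kips (bearing governs)

Bolt shear: A_b = π·1.125²/4 = 0.994 in²; R_n = 84 × 0.994 × 3 × 2 = 501 kips → 0.75 × 501 = 376 kips.
Bearing (1.2 l_c t F_u ≤ 2.4 d t F_u): upper limit = 2.4·1.125·0.5·70 = 94.5 kips.
  Edge l_c = 2.375 − 1.25/2 = 1.75 → r_n = 73.5 kips; interior l_c = 3.625 − 1.25 = 2.375 → r_n = 94.5 kips.
  R_n,bearing = 1·73.5 + 2·94.5 = 262.5 kips → 0.75 × 262.5 = 197 kips.
Bearing governs: 197 kips.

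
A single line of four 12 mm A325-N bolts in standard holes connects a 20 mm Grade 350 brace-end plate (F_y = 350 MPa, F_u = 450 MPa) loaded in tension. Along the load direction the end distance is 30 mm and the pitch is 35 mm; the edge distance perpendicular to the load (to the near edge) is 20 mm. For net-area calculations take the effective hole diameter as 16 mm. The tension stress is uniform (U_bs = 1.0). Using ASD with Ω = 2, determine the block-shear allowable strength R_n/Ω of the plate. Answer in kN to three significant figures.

267 kN

Shear plane L_v = 30 + 3·35 = 135 mm; A_gv = 135 × 20 = 2700 mm².
A_nv = (135 − 3.5·16) × 20 = 1580 mm².
A_nt = (20 − 0.5·16) × 20 = 240 mm².
0.6 F_u A_nv = 426.6 kN; 0.6 F_y A_gv = 567 kN → shear rupture governs the shear term.
R_n = 426.6 + 1.0 × 450 × 240 / 1000 = 534.6 kN.
Allowable strength R_n/Ω = 534.6 / 2 = 267 kN.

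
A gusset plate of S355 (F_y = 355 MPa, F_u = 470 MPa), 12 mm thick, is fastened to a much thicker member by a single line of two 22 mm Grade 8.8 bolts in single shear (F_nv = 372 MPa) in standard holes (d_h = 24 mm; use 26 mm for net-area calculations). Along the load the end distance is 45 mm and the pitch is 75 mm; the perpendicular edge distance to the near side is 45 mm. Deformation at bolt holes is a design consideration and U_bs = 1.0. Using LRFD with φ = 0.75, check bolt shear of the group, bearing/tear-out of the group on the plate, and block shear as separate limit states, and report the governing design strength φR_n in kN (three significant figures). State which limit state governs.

212 kN (bolt shear governs)

Bolt shear: A_b = π·22²/4 = 380.1 mm²; R_n = 372 × 380.1 × 2 × 1 / 1000 = 282.8 kN → 0.75 × 282.8 = 212 kN.
Bearing: edge l_c = 33, r_n = 223.3 kN; interior l_c = 51, r_n = 297.8 kN; R_n = 223.3 + 1·297.8 = 521.1 kN → 391 kN.
Block shear: A_gv = 1440, A_nv = 972, A_nt = 384 mm²; R_n = min(0.6F_uA_nv, 0.6F_yA_gv) + U_bs·F_u·A_nt = 454.6 kN → 341 kN.
Bolt shear governs: 212 kN.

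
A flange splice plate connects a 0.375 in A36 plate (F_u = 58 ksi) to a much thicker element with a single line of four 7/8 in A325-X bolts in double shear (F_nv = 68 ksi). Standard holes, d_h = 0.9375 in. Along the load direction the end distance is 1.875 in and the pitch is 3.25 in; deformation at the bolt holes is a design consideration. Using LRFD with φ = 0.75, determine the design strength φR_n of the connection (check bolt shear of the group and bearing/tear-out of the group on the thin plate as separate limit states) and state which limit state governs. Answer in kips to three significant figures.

130 kips (bearing governs)

Bolt shear: A_b = π·0.875²/4 = 0.6013 in²; R_n = 68 × 0.6013 × 4 × 2 = 327.1 kips → 0.75 × 327.1 = 245 kips.
Bearing (1.2 l_c t F_u ≤ 2.4 d t F_u): upper limit = 2.4·0.875·0.375·58 = 45.68 kips.
  Edge l_c = 1.875 − 0.9375/2 = 1.406 → r_n = 36.7 kips; interior l_c = 3.25 − 0.9375 = 2.312 → r_n = 45.68 kips.
  R_n,bearing = 1·36.7 + 3·45.68 = 173.7 kips → 0.75 × 173.7 = 130 kips.
Bearing governs: 130 kips.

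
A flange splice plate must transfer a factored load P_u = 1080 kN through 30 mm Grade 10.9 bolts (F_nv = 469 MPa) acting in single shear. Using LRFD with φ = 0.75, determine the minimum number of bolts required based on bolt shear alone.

A_b = π·30²/4 = 706.9 mm².
Per-bolt design strength φR_n = 0.75 × 469 × 706.9 × 1 / 1000 = 248.6 kN.
n ≥ 1080 / 248.6 = 4.344 → use 5 bolts.

5 bolts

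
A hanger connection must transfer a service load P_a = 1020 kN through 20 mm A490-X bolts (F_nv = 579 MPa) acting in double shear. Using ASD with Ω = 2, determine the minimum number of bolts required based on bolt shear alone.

A_b = π·20²/4 = 314.2 mm².
Per-bolt allowable strength R_n/Ω = 579 × 314.2 × 2 / 1000 / 2 = 181.9 kN.
n ≥ 1020 / 181.9 = 5.608 → use 6 bolts.

6 bolts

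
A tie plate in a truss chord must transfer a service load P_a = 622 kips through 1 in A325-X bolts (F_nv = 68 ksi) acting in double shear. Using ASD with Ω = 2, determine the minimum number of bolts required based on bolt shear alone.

A_b = π·1²/4 = 0.7854 in².
Per-bolt allowable strength R_n/Ω = 68 × 0.7854 × 2 / 2 = 53.41 kips.
n ≥ 622 / 53.41 = 11.65 → use 12 bolts.

12 bolts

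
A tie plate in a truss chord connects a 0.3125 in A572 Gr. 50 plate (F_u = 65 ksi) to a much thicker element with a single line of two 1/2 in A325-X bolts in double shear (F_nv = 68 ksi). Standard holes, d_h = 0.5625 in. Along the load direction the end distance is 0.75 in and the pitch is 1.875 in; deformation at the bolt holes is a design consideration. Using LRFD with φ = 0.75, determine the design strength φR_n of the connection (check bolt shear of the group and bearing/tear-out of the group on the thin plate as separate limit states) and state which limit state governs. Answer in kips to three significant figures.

Bolt shear: A_b = π·0.5²/4 = 0.1963 in²; R_n = 68 × 0.1963 × 2 × 2 = 53.41 kips → 0.75 × 53.41 = 40.1 kips.
Bearing (1.2 l_c t F_u ≤ 2.4 d t F_u): upper limit = 2.4·0.5·0.3125·65 = 24.38 kips.
  Edge l_c = 0.75 − 0.5625/2 = 0.4688 → r_n = 11.43 kips; interior l_c = 1.875 − 0.5625 = 1.312 → r_n = 24.38 kips.
  R_n,bearing = 1·11.43 + 1·24.38 = 35.8 kips → 0.75 × 35.8 = 26.9 kips.
Bearing governs: 26.9 kips.

26.9 kips (bearing governs)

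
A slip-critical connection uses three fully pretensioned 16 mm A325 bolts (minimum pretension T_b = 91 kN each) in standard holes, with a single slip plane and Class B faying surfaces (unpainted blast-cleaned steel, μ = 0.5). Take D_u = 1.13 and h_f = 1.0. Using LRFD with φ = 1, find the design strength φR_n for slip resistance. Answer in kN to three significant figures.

154 kN

R_n = μ · D_u · h_f · T_b · n_s · n_b = 0.5 × 1.13 × 1.0 × 91 × 1 × 3 = 154.2 kN.
Design strength φR_n = 1 × 154.2 = 154 kN.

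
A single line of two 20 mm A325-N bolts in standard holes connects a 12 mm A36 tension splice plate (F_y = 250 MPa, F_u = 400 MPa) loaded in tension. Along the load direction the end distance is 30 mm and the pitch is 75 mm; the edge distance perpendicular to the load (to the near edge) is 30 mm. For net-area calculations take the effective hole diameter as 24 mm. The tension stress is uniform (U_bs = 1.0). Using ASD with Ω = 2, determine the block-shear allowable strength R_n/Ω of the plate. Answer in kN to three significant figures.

Shear plane L_v = 30 + 1·75 = 105 mm; A_gv = 105 × 12 = 1260 mm².
A_nv = (105 − 1.5·24) × 12 = 828 mm².
A_nt = (30 − 0.5·24) × 12 = 216 mm².
0.6 F_u A_nv = 198.7 kN; 0.6 F_y A_gv = 189 kN → shear yielding governs the shear term.
R_n = 189 + 1.0 × 400 × 216 / 1000 = 275.4 kN.
Allowable strength R_n/Ω = 275.4 / 2 = 138 kN.

138 kN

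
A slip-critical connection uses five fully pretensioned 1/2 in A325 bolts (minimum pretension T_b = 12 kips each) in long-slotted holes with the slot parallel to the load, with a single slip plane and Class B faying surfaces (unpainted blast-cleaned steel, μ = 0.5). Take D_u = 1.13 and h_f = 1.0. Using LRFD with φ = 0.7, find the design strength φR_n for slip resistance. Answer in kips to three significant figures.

R_n = μ · D_u · h_f · T_b · n_s · n_b = 0.5 × 1.13 × 1.0 × 12 × 1 × 5 = 33.9 kips.
Design strength φR_n = 0.7 × 33.9 = 23.7 kips.

23.7 kips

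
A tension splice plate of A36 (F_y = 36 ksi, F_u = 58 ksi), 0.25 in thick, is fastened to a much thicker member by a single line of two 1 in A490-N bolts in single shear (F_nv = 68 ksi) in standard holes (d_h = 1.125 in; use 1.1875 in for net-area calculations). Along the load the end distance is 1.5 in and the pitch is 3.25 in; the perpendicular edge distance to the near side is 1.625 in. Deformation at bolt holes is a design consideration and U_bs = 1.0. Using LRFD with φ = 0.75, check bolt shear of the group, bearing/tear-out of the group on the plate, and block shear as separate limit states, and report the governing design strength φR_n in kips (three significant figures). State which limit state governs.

30.5 kips (block shear governs)

Bolt shear: A_b = π·1²/4 = 0.7854 in²; R_n = 68 × 0.7854 × 2 × 1 = 106.8 kips → 0.75 × 106.8 = 80.1 kips.
Bearing: edge l_c = 0.9375, r_n = 16.31 kips; interior l_c = 2.125, r_n = 34.8 kips; R_n = 16.31 + 1·34.8 = 51.11 kips → 38.3 kips.
Block shear: A_gv = 1.188, A_nv = 0.7422, A_nt = 0.2578 in²; R_n = min(0.6F_uA_nv, 0.6F_yA_gv) + U_bs·F_u·A_nt = 40.6 kips → 30.5 kips.
Block shear governs: 30.5 kips.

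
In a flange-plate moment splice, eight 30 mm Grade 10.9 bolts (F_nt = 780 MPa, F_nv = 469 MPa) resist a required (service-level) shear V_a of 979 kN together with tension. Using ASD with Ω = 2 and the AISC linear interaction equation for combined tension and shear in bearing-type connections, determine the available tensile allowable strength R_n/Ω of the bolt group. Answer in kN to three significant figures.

1240 kN

A_b = π·30²/4 = 706.9 mm²; f_rv = 979 × 1000 / (8 × 706.9) = 173.1 MPa.
F'_nt = 1.3 F_nt − (Ω F_nt / F_nv) f_rv = 1.3·780 − (2·780/469)·173.1 = 438.1 MPa, capped at F_nt → F'_nt = 438.1 MPa.
R_n = F'_nt · A_b · n = 438.1 × 706.9 × 8 / 1000 = 2478 kN.
Allowable strength R_n/Ω = 2478 / 2 = 1240 kN.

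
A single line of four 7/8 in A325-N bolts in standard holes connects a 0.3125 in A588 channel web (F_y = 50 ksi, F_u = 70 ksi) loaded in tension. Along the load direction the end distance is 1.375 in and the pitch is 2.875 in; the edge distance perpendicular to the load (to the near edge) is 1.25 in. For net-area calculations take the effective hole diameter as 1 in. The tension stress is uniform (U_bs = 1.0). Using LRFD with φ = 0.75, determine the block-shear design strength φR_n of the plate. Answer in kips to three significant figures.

Shear plane L_v = 1.375 + 3·2.875 = 10 in; A_gv = 10 × 0.3125 = 3.125 in².
A_nv = (10 − 3.5·1) × 0.3125 = 2.031 in².
A_nt = (1.25 − 0.5·1) × 0.3125 = 0.2344 in².
0.6 F_u A_nv = 85.31 kips; 0.6 F_y A_gv = 93.75 kips → shear rupture governs the shear term.
R_n = 85.31 + 1.0 × 70 × 0.2344 = 101.7 kips.
Design strength φR_n = 0.75 × 101.7 = 76.3 kips.

76.3 kips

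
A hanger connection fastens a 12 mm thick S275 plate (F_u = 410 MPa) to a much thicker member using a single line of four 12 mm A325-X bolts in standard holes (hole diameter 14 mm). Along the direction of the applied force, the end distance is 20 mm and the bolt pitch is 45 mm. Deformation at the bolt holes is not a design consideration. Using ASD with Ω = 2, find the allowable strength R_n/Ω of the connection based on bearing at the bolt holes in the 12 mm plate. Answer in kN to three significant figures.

Per bolt r_n = 1.5 l_c t F_u ≤ 3.0 d t F_u; upper limit = 3.0 × 12 × 12 × 410 / 1000 = 177.1 kN.
Edge bolt: l_c = 20 − 14/2 = 13 mm → 1.5 × 13 × 12 × 410 / 1000 = 95.94 → r_n = 95.94 kN.
Interior bolts: l_c = 45 − 14 = 31 mm → 1.5 × 31 × 12 × 410 / 1000 = 228.8 → r_n = 177.1 kN.
R_n = 1 × 95.94 + 3 × 177.1 = 627.3 kN.
Allowable strength R_n/Ω = 627.3 / 2 = 314 kN.

314 kN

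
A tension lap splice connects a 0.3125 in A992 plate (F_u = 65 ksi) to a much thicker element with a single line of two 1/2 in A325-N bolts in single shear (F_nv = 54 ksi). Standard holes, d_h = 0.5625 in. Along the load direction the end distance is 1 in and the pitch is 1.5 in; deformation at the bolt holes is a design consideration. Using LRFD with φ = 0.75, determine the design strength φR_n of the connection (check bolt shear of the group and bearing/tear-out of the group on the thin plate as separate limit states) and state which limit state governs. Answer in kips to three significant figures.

Bolt shear: A_b = π·0.5²/4 = 0.1963 in²; R_n = 54 × 0.1963 × 2 × 1 = 21.21 kips → 0.75 × 21.21 = 15.9 kips.
Bearing (1.2 l_c t F_u ≤ 2.4 d t F_u): upper limit = 2.4·0.5·0.3125·65 = 24.38 kips.
  Edge l_c = 1 − 0.5625/2 = 0.7188 → r_n = 17.52 kips; interior l_c = 1.5 − 0.5625 = 0.9375 → r_n = 22.85 kips.
  R_n,bearing = 1·17.52 + 1·22.85 = 40.37 kips → 0.75 × 40.37 = 30.3 kips.
Bolt shear governs: 15.9 kips.

15.9 kips (bolt shear governs)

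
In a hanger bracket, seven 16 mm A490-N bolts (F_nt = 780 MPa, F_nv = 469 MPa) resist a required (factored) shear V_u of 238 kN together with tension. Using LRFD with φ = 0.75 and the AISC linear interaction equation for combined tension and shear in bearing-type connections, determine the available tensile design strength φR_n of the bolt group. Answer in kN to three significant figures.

675 kN

A_b = π·16²/4 = 201.1 mm²; f_rv = 238 × 1000 / (7 × 201.1) = 169.1 MPa.
F'_nt = 1.3 F_nt − (F_nt / φF_nv) f_rv = 1.3·780 − (780/(0.75·469))·169.1 = 639 MPa, capped at F_nt → F'_nt = 639 MPa.
R_n = F'_nt · A_b · n = 639 × 201.1 × 7 / 1000 = 899.4 kN.
Design strength φR_n = 0.75 × 899.4 = 675 kN.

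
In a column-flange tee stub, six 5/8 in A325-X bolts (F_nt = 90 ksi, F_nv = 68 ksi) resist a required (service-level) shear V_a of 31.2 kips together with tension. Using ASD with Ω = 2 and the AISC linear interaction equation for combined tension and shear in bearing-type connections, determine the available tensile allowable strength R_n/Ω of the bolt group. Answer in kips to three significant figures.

A_b = π·0.625²/4 = 0.3068 in²; f_rv = 31.2 / (6 × 0.3068) = 16.95 ksi.
F'_nt = 1.3 F_nt − (Ω F_nt / F_nv) f_rv = 1.3·90 − (2·90/68)·16.95 = 72.13 ksi, capped at F_nt → F'_nt = 72.13 ksi.
R_n = F'_nt · A_b · n = 72.13 × 0.3068 × 6 = 132.8 kips.
Allowable strength R_n/Ω = 132.8 / 2 = 66.4 kips.

66.4 kips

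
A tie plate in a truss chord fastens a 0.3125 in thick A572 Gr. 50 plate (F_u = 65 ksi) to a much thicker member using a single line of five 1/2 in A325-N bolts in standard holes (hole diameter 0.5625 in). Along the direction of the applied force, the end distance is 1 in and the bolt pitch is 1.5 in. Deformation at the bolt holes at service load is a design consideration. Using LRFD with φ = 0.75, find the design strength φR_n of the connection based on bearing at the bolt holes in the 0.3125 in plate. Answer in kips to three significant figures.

Per bolt r_n = 1.2 l_c t F_u ≤ 2.4 d t F_u; upper limit = 2.4 × 0.5 × 0.3125 × 65 = 24.38 kips.
Edge bolt: l_c = 1 − 0.5625/2 = 0.7188 in → 1.2 × 0.7188 × 0.3125 × 65 = 17.52 → r_n = 17.52 kips.
Interior bolts: l_c = 1.5 − 0.5625 = 0.9375 in → 1.2 × 0.9375 × 0.3125 × 65 = 22.85 → r_n = 22.85 kips.
R_n = 1 × 17.52 + 4 × 22.85 = 108.9 kips.
Design strength φR_n = 0.75 × 108.9 = 81.7 kips.

81.7 kips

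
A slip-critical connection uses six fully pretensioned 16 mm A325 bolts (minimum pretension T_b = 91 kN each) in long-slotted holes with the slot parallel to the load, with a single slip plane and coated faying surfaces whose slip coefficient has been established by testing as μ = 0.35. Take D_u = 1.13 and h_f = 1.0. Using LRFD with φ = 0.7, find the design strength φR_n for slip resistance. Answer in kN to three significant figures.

R_n = μ · D_u · h_f · T_b · n_s · n_b = 0.35 × 1.13 × 1.0 × 91 × 1 × 6 = 215.9 kN.
Design strength φR_n = 0.7 × 215.9 = 151 kN.

151 kN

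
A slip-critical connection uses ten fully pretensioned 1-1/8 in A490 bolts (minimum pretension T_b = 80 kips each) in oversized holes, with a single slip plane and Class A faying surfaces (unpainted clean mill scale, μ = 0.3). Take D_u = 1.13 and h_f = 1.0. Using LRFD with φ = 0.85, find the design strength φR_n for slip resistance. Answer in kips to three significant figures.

231 kips

R_n = μ · D_u · h_f · T_b · n_s · n_b = 0.3 × 1.13 × 1.0 × 80 × 1 × 10 = 271.2 kips.
Design strength φR_n = 0.85 × 271.2 = 231 kips.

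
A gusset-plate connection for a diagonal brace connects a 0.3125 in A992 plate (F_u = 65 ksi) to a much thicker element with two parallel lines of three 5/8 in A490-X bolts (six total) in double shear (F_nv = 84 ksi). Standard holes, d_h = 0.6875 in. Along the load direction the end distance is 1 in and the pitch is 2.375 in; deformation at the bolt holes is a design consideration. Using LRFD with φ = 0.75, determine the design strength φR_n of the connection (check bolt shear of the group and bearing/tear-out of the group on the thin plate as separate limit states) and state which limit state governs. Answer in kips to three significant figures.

115 kips (bearing governs)

Bolt shear: A_b = π·0.625²/4 = 0.3068 in²; R_n = 84 × 0.3068 × 6 × 2 = 309.3 kips → 0.75 × 309.3 = 232 kips.
Bearing (1.2 l_c t F_u ≤ 2.4 d t F_u): upper limit = 2.4·0.625·0.3125·65 = 30.47 kips.
  Edge l_c = 1 − 0.6875/2 = 0.6562 → r_n = 16 kips; interior l_c = 2.375 − 0.6875 = 1.688 → r_n = 30.47 kips.
  R_n,bearing = 2·16 + 4·30.47 = 153.9 kips → 0.75 × 153.9 = 115 kips.
Bearing governs: 115 kips.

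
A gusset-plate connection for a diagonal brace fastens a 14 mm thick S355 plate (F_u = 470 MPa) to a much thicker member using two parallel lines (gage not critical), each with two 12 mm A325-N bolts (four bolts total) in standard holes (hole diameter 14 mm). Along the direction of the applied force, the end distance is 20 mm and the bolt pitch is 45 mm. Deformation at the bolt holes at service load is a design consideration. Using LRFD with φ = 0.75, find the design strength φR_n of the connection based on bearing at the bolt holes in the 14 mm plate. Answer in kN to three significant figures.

Per bolt r_n = 1.2 l_c t F_u ≤ 2.4 d t F_u; upper limit = 2.4 × 12 × 14 × 470 / 1000 = 189.5 kN.
Edge bolt: l_c = 20 − 14/2 = 13 mm → 1.2 × 13 × 14 × 470 / 1000 = 102.6 → r_n = 102.6 kN.
Interior bolts: l_c = 45 − 14 = 31 mm → 1.2 × 31 × 14 × 470 / 1000 = 244.8 → r_n = 189.5 kN.
R_n = 2 × 102.6 + 2 × 189.5 = 584.3 kN.
Design strength φR_n = 0.75 × 584.3 = 438 kN.

438 kN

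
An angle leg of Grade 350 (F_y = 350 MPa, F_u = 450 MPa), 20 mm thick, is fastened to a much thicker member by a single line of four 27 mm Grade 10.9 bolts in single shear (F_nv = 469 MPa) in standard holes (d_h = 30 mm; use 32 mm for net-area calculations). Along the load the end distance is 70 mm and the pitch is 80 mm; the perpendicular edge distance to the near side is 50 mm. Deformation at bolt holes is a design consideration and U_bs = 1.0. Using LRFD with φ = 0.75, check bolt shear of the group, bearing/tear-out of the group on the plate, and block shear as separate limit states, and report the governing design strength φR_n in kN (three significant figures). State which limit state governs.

Bolt shear: A_b = π·27²/4 = 572.6 mm²; R_n = 469 × 572.6 × 4 × 1 / 1000 = 1074 kN → 0.75 × 1074 = 806 kN.
Bearing: edge l_c = 55, r_n = 583.2 kN; interior l_c = 50, r_n = 540 kN; R_n = 583.2 + 3·540 = 2203 kN → 1650 kN.
Block shear: A_gv = 6200, A_nv = 3960, A_nt = 680 mm²; R_n = min(0.6F_uA_nv, 0.6F_yA_gv) + U_bs·F_u·A_nt = 1375 kN → 1030 kN.
Bolt shear governs: 806 kN.

806 kN (bolt shear governs)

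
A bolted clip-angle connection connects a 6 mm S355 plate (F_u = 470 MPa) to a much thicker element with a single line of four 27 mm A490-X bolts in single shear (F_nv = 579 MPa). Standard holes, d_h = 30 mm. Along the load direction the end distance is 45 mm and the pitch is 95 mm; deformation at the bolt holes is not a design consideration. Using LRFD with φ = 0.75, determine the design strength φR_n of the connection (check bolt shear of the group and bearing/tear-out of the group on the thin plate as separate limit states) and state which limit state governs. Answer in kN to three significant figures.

Bolt shear: A_b = π·27²/4 = 572.6 mm²; R_n = 579 × 572.6 × 4 × 1 / 1000 = 1326 kN → 0.75 × 1326 = 995 kN.
Bearing (1.5 l_c t F_u ≤ 3.0 d t F_u): upper limit = 3.0·27·6·470 / 1000 = 228.4 kN.
  Edge l_c = 45 − 30/2 = 30 → r_n = 126.9 kN; interior l_c = 95 − 30 = 65 → r_n = 228.4 kN.
  R_n,bearing = 1·126.9 + 3·228.4 = 812.2 kN → 0.75 × 812.2 = 609 kN.
Bearing governs: 609 kN.

609 kN (bearing governs)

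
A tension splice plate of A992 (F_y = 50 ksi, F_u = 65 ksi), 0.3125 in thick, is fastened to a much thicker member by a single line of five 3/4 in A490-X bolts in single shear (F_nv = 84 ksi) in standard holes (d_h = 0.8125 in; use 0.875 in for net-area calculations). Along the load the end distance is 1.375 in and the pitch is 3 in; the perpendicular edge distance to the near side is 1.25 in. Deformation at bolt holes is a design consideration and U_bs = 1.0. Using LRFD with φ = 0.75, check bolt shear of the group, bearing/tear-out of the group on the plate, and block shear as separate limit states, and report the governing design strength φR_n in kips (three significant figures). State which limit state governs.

98.6 kips (block shear governs)

Bolt shear: A_b = π·0.75²/4 = 0.4418 in²; R_n = 84 × 0.4418 × 5 × 1 = 185.6 kips → 0.75 × 185.6 = 139 kips.
Bearing: edge l_c = 0.9688, r_n = 23.61 kips; interior l_c = 2.188, r_n = 36.56 kips; R_n = 23.61 + 4·36.56 = 169.9 kips → 127 kips.
Block shear: A_gv = 4.18, A_nv = 2.949, A_nt = 0.2539 in²; R_n = min(0.6F_uA_nv, 0.6F_yA_gv) + U_bs·F_u·A_nt = 131.5 kips → 98.6 kips.
Block shear governs: 98.6 kips.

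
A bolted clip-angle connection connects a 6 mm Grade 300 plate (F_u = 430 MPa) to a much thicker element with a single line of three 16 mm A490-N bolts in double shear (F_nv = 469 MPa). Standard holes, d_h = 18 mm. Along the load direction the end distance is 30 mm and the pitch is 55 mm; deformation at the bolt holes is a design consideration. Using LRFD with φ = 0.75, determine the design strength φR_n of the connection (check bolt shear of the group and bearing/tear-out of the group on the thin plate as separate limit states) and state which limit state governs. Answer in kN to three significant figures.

197 kN (bearing governs)

Bolt shear: A_b = π·16²/4 = 201.1 mm²; R_n = 469 × 201.1 × 3 × 2 / 1000 = 565.8 kN → 0.75 × 565.8 = 424 kN.
Bearing (1.2 l_c t F_u ≤ 2.4 d t F_u): upper limit = 2.4·16·6·430 / 1000 = 99.07 kN.
  Edge l_c = 30 − 18/2 = 21 → r_n = 65.02 kN; interior l_c = 55 − 18 = 37 → r_n = 99.07 kN.
  R_n,bearing = 1·65.02 + 2·99.07 = 263.2 kN → 0.75 × 263.2 = 197 kN.
Bearing governs: 197 kN.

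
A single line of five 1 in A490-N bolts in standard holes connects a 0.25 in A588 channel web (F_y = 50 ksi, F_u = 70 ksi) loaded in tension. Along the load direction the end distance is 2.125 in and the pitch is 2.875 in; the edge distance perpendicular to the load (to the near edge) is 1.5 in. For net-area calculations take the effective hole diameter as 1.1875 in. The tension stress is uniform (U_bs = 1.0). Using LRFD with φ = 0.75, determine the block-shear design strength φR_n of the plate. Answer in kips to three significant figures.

Shear plane L_v = 2.125 + 4·2.875 = 13.62 in; A_gv = 13.62 × 0.25 = 3.406 in².
A_nv = (13.62 − 4.5·1.1875) × 0.25 = 2.07 in².
A_nt = (1.5 − 0.5·1.1875) × 0.25 = 0.2266 in².
0.6 F_u A_nv = 86.95 kips; 0.6 F_y A_gv = 102.2 kips → shear rupture governs the shear term.
R_n = 86.95 + 1.0 × 70 × 0.2266 = 102.8 kips.
Design strength φR_n = 0.75 × 102.8 = 77.1 kips.

77.1 kips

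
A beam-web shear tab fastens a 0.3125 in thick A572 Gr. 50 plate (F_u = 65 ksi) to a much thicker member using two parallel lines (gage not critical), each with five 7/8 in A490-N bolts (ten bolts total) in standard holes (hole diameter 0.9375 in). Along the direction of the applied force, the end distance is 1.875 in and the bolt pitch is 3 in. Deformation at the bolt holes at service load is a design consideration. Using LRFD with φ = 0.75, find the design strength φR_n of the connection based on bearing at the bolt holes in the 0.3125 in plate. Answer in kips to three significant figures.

307 kips

Per bolt r_n = 1.2 l_c t F_u ≤ 2.4 d t F_u; upper limit = 2.4 × 0.875 × 0.3125 × 65 = 42.66 kips.
Edge bolt: l_c = 1.875 − 0.9375/2 = 1.406 in → 1.2 × 1.406 × 0.3125 × 65 = 34.28 → r_n = 34.28 kips.
Interior bolts: l_c = 3 − 0.9375 = 2.062 in → 1.2 × 2.062 × 0.3125 × 65 = 50.27 → r_n = 42.66 kips.
R_n = 2 × 34.28 + 8 × 42.66 = 409.8 kips.
Design strength φR_n = 0.75 × 409.8 = 307 kips.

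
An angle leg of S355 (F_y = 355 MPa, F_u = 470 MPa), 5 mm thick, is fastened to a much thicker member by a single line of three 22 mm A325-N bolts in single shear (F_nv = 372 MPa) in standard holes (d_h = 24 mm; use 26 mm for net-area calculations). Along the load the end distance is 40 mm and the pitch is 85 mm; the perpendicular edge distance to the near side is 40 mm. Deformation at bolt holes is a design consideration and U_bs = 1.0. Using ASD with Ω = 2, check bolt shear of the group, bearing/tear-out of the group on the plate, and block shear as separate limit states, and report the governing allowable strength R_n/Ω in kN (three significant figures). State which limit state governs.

Bolt shear: A_b = π·22²/4 = 380.1 mm²; R_n = 372 × 380.1 × 3 × 1 / 1000 = 424.2 kN → 424.2 / 2 = 212 kN.
Bearing: edge l_c = 28, r_n = 78.96 kN; interior l_c = 61, r_n = 124.1 kN; R_n = 78.96 + 2·124.1 = 327.1 kN → 164 kN.
Block shear: A_gv = 1050, A_nv = 725, A_nt = 135 mm²; R_n = min(0.6F_uA_nv, 0.6F_yA_gv) + U_bs·F_u·A_nt = 267.9 kN → 134 kN.
Block shear governs: 134 kN.

134 kN (block shear governs)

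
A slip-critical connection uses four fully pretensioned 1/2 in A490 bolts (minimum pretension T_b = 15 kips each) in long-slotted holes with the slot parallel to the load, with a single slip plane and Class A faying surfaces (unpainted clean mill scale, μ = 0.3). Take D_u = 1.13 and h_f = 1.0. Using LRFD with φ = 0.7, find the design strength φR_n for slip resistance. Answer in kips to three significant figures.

R_n = μ · D_u · h_f · T_b · n_s · n_b = 0.3 × 1.13 × 1.0 × 15 × 1 × 4 = 20.34 kips.
Design strength φR_n = 0.7 × 20.34 = 14.2 kips.

14.2 kips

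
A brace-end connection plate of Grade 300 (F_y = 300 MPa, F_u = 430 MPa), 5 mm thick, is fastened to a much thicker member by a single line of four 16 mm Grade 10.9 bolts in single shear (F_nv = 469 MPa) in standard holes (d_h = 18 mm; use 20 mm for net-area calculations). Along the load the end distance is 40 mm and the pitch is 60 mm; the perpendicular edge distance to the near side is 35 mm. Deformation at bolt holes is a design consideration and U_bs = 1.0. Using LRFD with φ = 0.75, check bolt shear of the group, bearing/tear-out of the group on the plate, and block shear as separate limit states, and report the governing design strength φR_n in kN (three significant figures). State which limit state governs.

Bolt shear: A_b = π·16²/4 = 201.1 mm²; R_n = 469 × 201.1 × 4 × 1 / 1000 = 377.2 kN → 0.75 × 377.2 = 283 kN.
Bearing: edge l_c = 31, r_n = 79.98 kN; interior l_c = 42, r_n = 82.56 kN; R_n = 79.98 + 3·82.56 = 327.7 kN → 246 kN.
Block shear: A_gv = 1100, A_nv = 750, A_nt = 125 mm²; R_n = min(0.6F_uA_nv, 0.6F_yA_gv) + U_bs·F_u·A_nt = 247.2 kN → 185 kN.
Block shear governs: 185 kN.

185 kN (block shear governs)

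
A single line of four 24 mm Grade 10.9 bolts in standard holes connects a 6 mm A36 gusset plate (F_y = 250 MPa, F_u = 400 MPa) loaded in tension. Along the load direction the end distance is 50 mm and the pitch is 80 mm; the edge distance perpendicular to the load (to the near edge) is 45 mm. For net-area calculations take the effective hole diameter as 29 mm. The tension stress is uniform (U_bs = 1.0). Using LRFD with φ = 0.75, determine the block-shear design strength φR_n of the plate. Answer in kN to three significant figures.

Shear plane L_v = 50 + 3·80 = 290 mm; A_gv = 290 × 6 = 1740 mm².
A_nv = (290 − 3.5·29) × 6 = 1131 mm².
A_nt = (45 − 0.5·29) × 6 = 183 mm².
0.6 F_u A_nv = 271.4 kN; 0.6 F_y A_gv = 261 kN → shear yielding governs the shear term.
R_n = 261 + 1.0 × 400 × 183 / 1000 = 334.2 kN.
Design strength φR_n = 0.75 × 334.2 = 251 kN.

251 kN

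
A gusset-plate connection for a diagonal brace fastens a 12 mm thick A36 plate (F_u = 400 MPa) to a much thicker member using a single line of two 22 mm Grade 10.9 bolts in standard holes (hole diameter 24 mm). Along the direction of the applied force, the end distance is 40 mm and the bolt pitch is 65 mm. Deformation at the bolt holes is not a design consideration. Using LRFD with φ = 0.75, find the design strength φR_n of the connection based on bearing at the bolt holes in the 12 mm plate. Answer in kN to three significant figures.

373 kN

Per bolt r_n = 1.5 l_c t F_u ≤ 3.0 d t F_u; upper limit = 3.0 × 22 × 12 × 400 / 1000 = 316.8 kN.
Edge bolt: l_c = 40 − 24/2 = 28 mm → 1.5 × 28 × 12 × 400 / 1000 = 201.6 → r_n = 201.6 kN.
Interior bolts: l_c = 65 − 24 = 41 mm → 1.5 × 41 × 12 × 400 / 1000 = 295.2 → r_n = 295.2 kN.
R_n = 1 × 201.6 + 1 × 295.2 = 496.8 kN.
Design strength φR_n = 0.75 × 496.8 = 373 kN.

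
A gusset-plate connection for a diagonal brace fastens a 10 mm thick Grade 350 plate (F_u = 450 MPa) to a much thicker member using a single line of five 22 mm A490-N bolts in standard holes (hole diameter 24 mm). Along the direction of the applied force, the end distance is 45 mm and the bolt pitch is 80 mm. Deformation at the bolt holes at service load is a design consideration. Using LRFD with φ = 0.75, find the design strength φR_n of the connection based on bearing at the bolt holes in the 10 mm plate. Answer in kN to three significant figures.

846 kN

Per bolt r_n = 1.2 l_c t F_u ≤ 2.4 d t F_u; upper limit = 2.4 × 22 × 10 × 450 / 1000 = 237.6 kN.
Edge bolt: l_c = 45 − 24/2 = 33 mm → 1.2 × 33 × 10 × 450 / 1000 = 178.2 → r_n = 178.2 kN.
Interior bolts: l_c = 80 − 24 = 56 mm → 1.2 × 56 × 10 × 450 / 1000 = 302.4 → r_n = 237.6 kN.
R_n = 1 × 178.2 + 4 × 237.6 = 1129 kN.
Design strength φR_n = 0.75 × 1129 = 846 kN.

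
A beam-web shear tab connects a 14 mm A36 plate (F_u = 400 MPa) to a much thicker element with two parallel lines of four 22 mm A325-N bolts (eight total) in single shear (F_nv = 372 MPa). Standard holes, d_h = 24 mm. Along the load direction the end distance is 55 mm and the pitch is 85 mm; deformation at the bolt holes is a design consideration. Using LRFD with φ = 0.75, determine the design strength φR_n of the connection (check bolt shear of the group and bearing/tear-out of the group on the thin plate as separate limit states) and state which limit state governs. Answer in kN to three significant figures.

848 kN (bolt shear governs)

Bolt shear: A_b = π·22²/4 = 380.1 mm²; R_n = 372 × 380.1 × 8 × 1 / 1000 = 1131 kN → 0.75 × 1131 = 848 kN.
Bearing (1.2 l_c t F_u ≤ 2.4 d t F_u): upper limit = 2.4·22·14·400 / 1000 = 295.7 kN.
  Edge l_c = 55 − 24/2 = 43 → r_n = 289 kN; interior l_c = 85 − 24 = 61 → r_n = 295.7 kN.
  R_n,bearing = 2·289 + 6·295.7 = 2352 kN → 0.75 × 2352 = 1760 kN.
Bolt shear governs: 848 kN.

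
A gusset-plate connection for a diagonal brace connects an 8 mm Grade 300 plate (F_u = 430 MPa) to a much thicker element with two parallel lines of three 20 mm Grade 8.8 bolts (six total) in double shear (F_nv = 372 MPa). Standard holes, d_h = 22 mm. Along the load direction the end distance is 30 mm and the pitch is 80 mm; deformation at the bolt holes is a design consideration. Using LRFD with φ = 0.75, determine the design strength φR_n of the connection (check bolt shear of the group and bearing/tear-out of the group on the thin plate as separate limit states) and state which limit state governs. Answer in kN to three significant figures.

613 kN (bearing governs)

Bolt shear: A_b = π·20²/4 = 314.2 mm²; R_n = 372 × 314.2 × 6 × 2 / 1000 = 1402 kN → 0.75 × 1402 = 1050 kN.
Bearing (1.2 l_c t F_u ≤ 2.4 d t F_u): upper limit = 2.4·20·8·430 / 1000 = 165.1 kN.
  Edge l_c = 30 − 22/2 = 19 → r_n = 78.43 kN; interior l_c = 80 − 22 = 58 → r_n = 165.1 kN.
  R_n,bearing = 2·78.43 + 4·165.1 = 817.3 kN → 0.75 × 817.3 = 613 kN.
Bearing governs: 613 kN.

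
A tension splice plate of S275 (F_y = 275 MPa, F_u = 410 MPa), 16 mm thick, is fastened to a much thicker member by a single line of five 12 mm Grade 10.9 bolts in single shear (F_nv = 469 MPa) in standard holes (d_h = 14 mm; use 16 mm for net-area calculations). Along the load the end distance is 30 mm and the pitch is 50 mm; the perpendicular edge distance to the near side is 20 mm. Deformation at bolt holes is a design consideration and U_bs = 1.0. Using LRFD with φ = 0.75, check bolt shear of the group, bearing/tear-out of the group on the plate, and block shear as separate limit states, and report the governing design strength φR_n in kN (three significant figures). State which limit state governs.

199 kN (bolt shear governs)

Bolt shear: A_b = π·12²/4 = 113.1 mm²; R_n = 469 × 113.1 × 5 × 1 / 1000 = 265.2 kN → 0.75 × 265.2 = 199 kN.
Bearing: edge l_c = 23, r_n = 181.1 kN; interior l_c = 36, r_n = 188.9 kN; R_n = 181.1 + 4·188.9 = 936.8 kN → 703 kN.
Block shear: A_gv = 3680, A_nv = 2528, A_nt = 192 mm²; R_n = min(0.6F_uA_nv, 0.6F_yA_gv) + U_bs·F_u·A_nt = 685.9 kN → 514 kN.
Bolt shear governs: 199 kN.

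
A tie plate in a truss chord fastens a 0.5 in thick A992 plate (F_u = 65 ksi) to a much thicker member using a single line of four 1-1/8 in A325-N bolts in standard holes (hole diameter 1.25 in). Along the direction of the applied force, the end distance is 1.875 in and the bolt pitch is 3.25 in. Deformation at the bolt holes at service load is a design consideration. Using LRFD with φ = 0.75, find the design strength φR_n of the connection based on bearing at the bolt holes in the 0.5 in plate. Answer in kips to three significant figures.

212 kips

Per bolt r_n = 1.2 l_c t F_u ≤ 2.4 d t F_u; upper limit = 2.4 × 1.125 × 0.5 × 65 = 87.75 kips.
Edge bolt: l_c = 1.875 − 1.25/2 = 1.25 in → 1.2 × 1.25 × 0.5 × 65 = 48.75 → r_n = 48.75 kips.
Interior bolts: l_c = 3.25 − 1.25 = 2 in → 1.2 × 2 × 0.5 × 65 = 78 → r_n = 78 kips.
R_n = 1 × 48.75 + 3 × 78 = 282.8 kips.
Design strength φR_n = 0.75 × 282.8 = 212 kips.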